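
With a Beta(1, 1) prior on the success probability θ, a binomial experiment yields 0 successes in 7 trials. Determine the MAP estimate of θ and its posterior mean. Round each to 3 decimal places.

Posterior: Beta(1+0, 1+7) = Beta(1, 8).
Since α = 1 ≤ 1 and β > 1, the Beta density is monotone decreasing on [0,1]; the mode is at 0.
Mean = 1/(1+8) = 0.111.
Mean > mode: the posterior has a right tail.

MAP estimate = 0.000, posterior mean = 0.111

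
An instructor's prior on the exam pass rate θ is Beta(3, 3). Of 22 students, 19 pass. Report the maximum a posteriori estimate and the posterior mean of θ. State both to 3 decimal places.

Posterior: Beta(3+19, 3+3) = Beta(22, 6).
Mode = (22−1)/(22+6−2) = 21/26 = 0.808.
Mean = 22/(22+6) = 22/28 = 0.786.
Mode > mean: the posterior has a left tail.

MAP = 0.808, posterior mean = 0.786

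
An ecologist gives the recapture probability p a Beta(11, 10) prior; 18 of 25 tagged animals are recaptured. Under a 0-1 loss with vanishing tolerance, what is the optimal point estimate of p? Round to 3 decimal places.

Posterior: Beta(11+18, 10+7) = Beta(29, 17).
Mode = (29−1)/(29+17−2) = 28/44 = 0.636.
Mean = 29/(29+17) = 29/46 = 0.630.
This is the posterior mode — the MAP estimate.

0.636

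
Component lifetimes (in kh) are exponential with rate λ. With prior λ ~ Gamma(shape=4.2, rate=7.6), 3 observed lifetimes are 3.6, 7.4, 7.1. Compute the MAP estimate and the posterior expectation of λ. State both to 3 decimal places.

MAP estimate = 0.241, posterior expectation = 0.280

Σ times = 18.1. Posterior: Gamma(shape = 4.2+3 = 7.2, rate = 7.6+18.1 = 25.7).
Mode = (α−1)/β = 6.2/25.7 = 0.241.
Mean = α/β = 7.2/25.7 = 0.280.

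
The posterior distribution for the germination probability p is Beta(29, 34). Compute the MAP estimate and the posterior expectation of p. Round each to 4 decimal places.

MAP = 0.4590, posterior mean = 0.4603

Mode = (29−1)/(29+34−2) = 28/61 = 0.4590.
Mean = 29/(29+34) = 29/63 = 0.4603.
The posterior is right-skewed, so the mean exceeds the mode.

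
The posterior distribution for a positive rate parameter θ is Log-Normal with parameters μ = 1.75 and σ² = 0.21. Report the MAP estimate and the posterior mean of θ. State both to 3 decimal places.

MAP estimate = 4.665, posterior mean = 6.392

Mode = exp(μ − σ²) = exp(1.54) = 4.665.
Mean = exp(μ + σ²/2) = exp(1.855) = 6.392.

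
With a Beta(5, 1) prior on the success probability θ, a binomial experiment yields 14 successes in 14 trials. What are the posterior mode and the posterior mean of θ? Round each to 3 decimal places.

posterior mode = 1.000, posterior mean = 0.950

Posterior: Beta(5+14, 1+0) = Beta(19, 1).
Since β = 1 ≤ 1 and α > 1, the Beta density is monotone increasing on [0,1]; the mode is at 1.
Mean = 19/(19+1) = 0.950.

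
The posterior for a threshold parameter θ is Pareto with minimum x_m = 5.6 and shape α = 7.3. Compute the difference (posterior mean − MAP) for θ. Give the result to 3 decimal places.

The Pareto density is strictly decreasing on [x_m, ∞), so the mode is x_m = 5.600.
Mean = α·x_m/(α−1) = 7.3·5.6/6.3 = 6.489.
Difference = 6.489 − 5.600 = 0.889.

0.889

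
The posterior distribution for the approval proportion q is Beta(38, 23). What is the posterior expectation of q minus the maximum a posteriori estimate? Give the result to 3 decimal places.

Mode = (38−1)/(38+23−2) = 37/59 = 0.627.
Mean = 38/(38+23) = 38/61 = 0.623.
Difference = 0.623 − 0.627 = -0.004.

-0.004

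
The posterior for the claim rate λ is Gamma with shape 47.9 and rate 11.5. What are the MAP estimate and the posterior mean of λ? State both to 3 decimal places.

λ_MAP = 4.078, E[λ|data] = 4.165

Mode = (α−1)/β = 46.9/11.5 = 4.078.
Mean = α/β = 47.9/11.5 = 4.165.
Right-skewed posterior ⇒ mode < mean.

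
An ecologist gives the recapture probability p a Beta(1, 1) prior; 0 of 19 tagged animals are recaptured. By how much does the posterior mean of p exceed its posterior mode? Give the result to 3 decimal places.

Posterior: Beta(1+0, 1+19) = Beta(1, 20).
Since α = 1 ≤ 1 and β > 1, the Beta density is monotone decreasing on [0,1]; the mode is at 0.
Mean = 1/(1+20) = 0.048.
Difference = 0.048 − 0.000 = 0.048.

0.048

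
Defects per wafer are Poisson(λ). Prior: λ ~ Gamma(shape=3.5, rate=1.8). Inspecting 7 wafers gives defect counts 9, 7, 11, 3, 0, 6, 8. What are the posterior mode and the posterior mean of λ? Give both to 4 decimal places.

MAP = 5.2841; posterior mean = 5.3977

Σ counts = 44. Posterior: Gamma(shape = 3.5+44 = 47.5, rate = 1.8+7 = 8.8).
Mode = (α−1)/β = 46.5/8.8 = 5.2841.
Mean = α/β = 47.5/8.8 = 5.3977.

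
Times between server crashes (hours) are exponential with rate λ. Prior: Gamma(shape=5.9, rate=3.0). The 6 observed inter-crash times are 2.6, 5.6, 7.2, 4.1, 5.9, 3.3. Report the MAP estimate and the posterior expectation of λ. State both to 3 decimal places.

Σ times = 28.7. Posterior: Gamma(shape = 5.9+6 = 11.9, rate = 3.0+28.7 = 31.7).
Mode = (α−1)/β = 10.9/31.7 = 0.344.
Mean = α/β = 11.9/31.7 = 0.375.

λ_MAP = 0.344, E[λ|data] = 0.375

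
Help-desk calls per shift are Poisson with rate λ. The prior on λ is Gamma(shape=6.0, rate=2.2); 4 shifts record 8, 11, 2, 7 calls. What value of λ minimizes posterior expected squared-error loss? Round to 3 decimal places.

5.484

Σ counts = 28. Posterior: Gamma(shape = 6.0+28 = 34.0, rate = 2.2+4 = 6.2).
Mode = (α−1)/β = 33.0/6.2 = 5.323.
Mean = α/β = 34.0/6.2 = 5.484.
Squared-error loss ⇒ the optimal estimator is the posterior mean.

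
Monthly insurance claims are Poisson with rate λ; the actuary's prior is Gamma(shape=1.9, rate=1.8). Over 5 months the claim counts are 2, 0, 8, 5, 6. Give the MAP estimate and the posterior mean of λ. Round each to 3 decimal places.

Σ counts = 21. Posterior: Gamma(shape = 1.9+21 = 22.9, rate = 1.8+5 = 6.8).
Mode = (α−1)/β = 21.9/6.8 = 3.221.
Mean = α/β = 22.9/6.8 = 3.368.
Mean > mode: the posterior has a right tail.

MAP estimate = 3.221, posterior mean = 3.368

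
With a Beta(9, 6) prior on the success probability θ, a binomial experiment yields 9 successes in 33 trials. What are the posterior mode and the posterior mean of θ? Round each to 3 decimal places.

Posterior: Beta(9+9, 6+24) = Beta(18, 30).
Mode = (18−1)/(18+30−2) = 17/46 = 0.370.
Mean = 18/(18+30) = 18/48 = 0.375.

MAP = 0.370, posterior mean = 0.375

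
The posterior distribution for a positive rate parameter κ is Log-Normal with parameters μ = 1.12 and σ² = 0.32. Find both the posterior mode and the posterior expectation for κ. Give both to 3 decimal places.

Mode = exp(μ − σ²) = exp(0.80) = 2.226.
Mean = exp(μ + σ²/2) = exp(1.280) = 3.597.
Mean > mode: the posterior has a right tail.

MAP = 2.226, posterior mean = 3.597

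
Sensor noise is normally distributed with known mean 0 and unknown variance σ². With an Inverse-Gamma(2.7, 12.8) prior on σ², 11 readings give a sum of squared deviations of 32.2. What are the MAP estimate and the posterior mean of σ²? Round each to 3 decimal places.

MAP = 3.141; posterior mean = 4.014

Posterior: Inverse-Gamma(shape = 2.7+11/2 = 8.2, scale = 12.8+32.2/2 = 28.9).
Mode = β/(α+1) = 28.9/9.2 = 3.141.
Mean = β/(α−1) = 28.9/7.2 = 4.014.
The mean is pulled above the mode by the posterior's right skew.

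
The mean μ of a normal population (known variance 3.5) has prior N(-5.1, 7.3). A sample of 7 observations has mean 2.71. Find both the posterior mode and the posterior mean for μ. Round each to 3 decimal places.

Posterior for μ is Normal. Precision-weighted mean: (1/7.3·-5.1 + 7/3.5·2.71) / (1/7.3 + 7/3.5) = 2.209.
A Normal posterior is symmetric, so mode = mean.

MAP = 2.209, posterior mean = 2.209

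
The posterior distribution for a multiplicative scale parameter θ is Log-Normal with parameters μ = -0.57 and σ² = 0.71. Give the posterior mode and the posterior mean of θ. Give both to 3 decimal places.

MAP = 0.278, posterior mean = 0.807

Mode = exp(μ − σ²) = exp(-1.28) = 0.278.
Mean = exp(μ + σ²/2) = exp(-0.215) = 0.807.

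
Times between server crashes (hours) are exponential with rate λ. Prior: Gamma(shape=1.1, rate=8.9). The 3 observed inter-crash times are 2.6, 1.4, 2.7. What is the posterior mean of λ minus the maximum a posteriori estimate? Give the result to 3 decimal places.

Σ times = 6.7. Posterior: Gamma(shape = 1.1+3 = 4.1, rate = 8.9+6.7 = 15.6).
Mode = (α−1)/β = 3.1/15.6 = 0.199.
Mean = α/β = 4.1/15.6 = 0.263.
Difference = 0.263 − 0.199 = 0.064.

0.064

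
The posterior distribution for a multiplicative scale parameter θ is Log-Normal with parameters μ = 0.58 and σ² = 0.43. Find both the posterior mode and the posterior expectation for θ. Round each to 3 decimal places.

θ_MAP = 1.162, E[θ|data] = 2.214

Mode = exp(μ − σ²) = exp(0.15) = 1.162.
Mean = exp(μ + σ²/2) = exp(0.795) = 2.214.
Mean > mode: the posterior has a right tail.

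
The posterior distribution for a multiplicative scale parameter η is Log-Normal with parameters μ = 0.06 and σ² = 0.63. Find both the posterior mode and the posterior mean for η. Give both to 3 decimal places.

MAP: 0.566. Posterior mean: 1.455.

Mode = exp(μ − σ²) = exp(-0.57) = 0.566.
Mean = exp(μ + σ²/2) = exp(0.375) = 1.455.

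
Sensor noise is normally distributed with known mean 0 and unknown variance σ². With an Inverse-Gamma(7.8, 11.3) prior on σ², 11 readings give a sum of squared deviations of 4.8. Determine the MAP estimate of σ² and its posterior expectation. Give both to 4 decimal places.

Posterior: Inverse-Gamma(shape = 7.8+11/2 = 13.3, scale = 11.3+4.8/2 = 13.7).
Mode = β/(α+1) = 13.7/14.3 = 0.9580.
Mean = β/(α−1) = 13.7/12.3 = 1.1138.

MAP estimate = 0.9580, posterior expectation = 1.1138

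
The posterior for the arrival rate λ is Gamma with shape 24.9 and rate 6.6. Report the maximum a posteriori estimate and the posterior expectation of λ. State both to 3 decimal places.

maximum a posteriori estimate = 3.621, posterior expectation = 3.773

Mode = (α−1)/β = 23.9/6.6 = 3.621.
Mean = α/β = 24.9/6.6 = 3.773.
The mean is pulled above the mode by the posterior's right skew.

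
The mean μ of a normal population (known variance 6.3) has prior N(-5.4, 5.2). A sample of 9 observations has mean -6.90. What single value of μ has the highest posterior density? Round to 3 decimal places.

Posterior for μ is Normal. Precision-weighted mean: (1/5.2·-5.4 + 9/6.3·-6.90) / (1/5.2 + 9/6.3) = -6.722.
A Normal posterior is symmetric, so mode = mean.
This is the posterior mode — the MAP estimate.

-6.722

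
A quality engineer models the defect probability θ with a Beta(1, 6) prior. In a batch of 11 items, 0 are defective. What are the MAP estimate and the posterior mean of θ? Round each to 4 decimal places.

MAP: 0.0000. Posterior mean: 0.0556.

Posterior: Beta(1+0, 6+11) = Beta(1, 17).
Since α = 1 ≤ 1 and β > 1, the Beta density is monotone decreasing on [0,1]; the mode is at 0.
Mean = 1/(1+17) = 0.0556.
Right-skewed posterior ⇒ mode < mean.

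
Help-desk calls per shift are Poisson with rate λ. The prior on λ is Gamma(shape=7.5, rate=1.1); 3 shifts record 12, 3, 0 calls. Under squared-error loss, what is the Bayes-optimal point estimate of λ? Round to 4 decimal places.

Σ counts = 15. Posterior: Gamma(shape = 7.5+15 = 22.5, rate = 1.1+3 = 4.1).
Mode = (α−1)/β = 21.5/4.1 = 5.2439.
Mean = α/β = 22.5/4.1 = 5.4878.
Squared-error loss ⇒ the optimal estimator is the posterior mean.

5.4878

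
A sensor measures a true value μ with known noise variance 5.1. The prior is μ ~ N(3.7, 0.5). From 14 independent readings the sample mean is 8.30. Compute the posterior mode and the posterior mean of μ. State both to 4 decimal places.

μ_MAP = 6.3612, E[μ|data] = 6.3612

Posterior for μ is Normal. Precision-weighted mean: (1/0.5·3.7 + 14/5.1·8.30) / (1/0.5 + 14/5.1) = 6.3612.
A Normal posterior is symmetric, so mode = mean.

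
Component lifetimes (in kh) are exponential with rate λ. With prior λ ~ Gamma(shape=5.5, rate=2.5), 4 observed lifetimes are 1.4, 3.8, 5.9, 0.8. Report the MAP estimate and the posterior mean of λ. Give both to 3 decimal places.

Σ times = 11.9. Posterior: Gamma(shape = 5.5+4 = 9.5, rate = 2.5+11.9 = 14.4).
Mode = (α−1)/β = 8.5/14.4 = 0.590.
Mean = α/β = 9.5/14.4 = 0.660.

MAP = 0.590, posterior mean = 0.660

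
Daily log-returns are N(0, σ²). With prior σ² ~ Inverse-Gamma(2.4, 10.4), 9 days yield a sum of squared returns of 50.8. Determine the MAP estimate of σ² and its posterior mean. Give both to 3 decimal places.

MAP estimate = 4.532, posterior mean = 6.068

Posterior: Inverse-Gamma(shape = 2.4+9/2 = 6.9, scale = 10.4+50.8/2 = 35.8).
Mode = β/(α+1) = 35.8/7.9 = 4.532.
Mean = β/(α−1) = 35.8/5.9 = 6.068.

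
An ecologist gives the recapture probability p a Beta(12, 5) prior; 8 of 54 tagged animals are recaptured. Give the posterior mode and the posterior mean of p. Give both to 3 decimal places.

MAP: 0.275. Posterior mean: 0.282.

Posterior: Beta(12+8, 5+46) = Beta(20, 51).
Mode = (20−1)/(20+51−2) = 19/69 = 0.275.
Mean = 20/(20+51) = 20/71 = 0.282.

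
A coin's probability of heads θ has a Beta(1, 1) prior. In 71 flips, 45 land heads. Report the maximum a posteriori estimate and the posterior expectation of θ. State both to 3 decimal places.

Posterior: Beta(1+45, 1+26) = Beta(46, 27).
Mode = (46−1)/(46+27−2) = 45/71 = 0.634.
With a flat prior the MAP equals the MLE, 45/71.
Mean = 46/(46+27) = 46/73 = 0.630.
Left-skewed posterior ⇒ mean < mode.

MAP: 0.634. Posterior mean: 0.630.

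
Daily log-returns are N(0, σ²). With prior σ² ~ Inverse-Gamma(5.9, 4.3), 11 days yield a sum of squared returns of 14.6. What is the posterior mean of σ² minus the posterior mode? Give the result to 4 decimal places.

0.1799

Posterior: Inverse-Gamma(shape = 5.9+11/2 = 11.4, scale = 4.3+14.6/2 = 11.6).
Mode = β/(α+1) = 11.6/12.4 = 0.9355.
Mean = β/(α−1) = 11.6/10.4 = 1.1154.
Difference = 1.1154 − 0.9355 = 0.1799.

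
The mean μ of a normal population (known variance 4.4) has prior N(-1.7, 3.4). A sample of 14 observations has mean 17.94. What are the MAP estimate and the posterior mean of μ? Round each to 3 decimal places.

μ_MAP = 16.278, E[μ|data] = 16.278

Posterior for μ is Normal. Precision-weighted mean: (1/3.4·-1.7 + 14/4.4·17.94) / (1/3.4 + 14/4.4) = 16.278.
A Normal posterior is symmetric, so mode = mean.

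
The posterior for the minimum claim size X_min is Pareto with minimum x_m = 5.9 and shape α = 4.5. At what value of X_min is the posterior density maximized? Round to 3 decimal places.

The Pareto density is strictly decreasing on [x_m, ∞), so the mode is x_m = 5.900.
Mean = α·x_m/(α−1) = 4.5·5.9/3.5 = 7.586.
This is the posterior mode — the MAP estimate.

5.900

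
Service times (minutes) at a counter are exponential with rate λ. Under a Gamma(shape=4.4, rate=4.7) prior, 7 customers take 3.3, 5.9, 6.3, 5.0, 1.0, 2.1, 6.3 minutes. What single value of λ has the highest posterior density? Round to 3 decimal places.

0.301

Σ times = 29.9. Posterior: Gamma(shape = 4.4+7 = 11.4, rate = 4.7+29.9 = 34.6).
Mode = (α−1)/β = 10.4/34.6 = 0.301.
Mean = α/β = 11.4/34.6 = 0.329.
This is the posterior mode — the MAP estimate.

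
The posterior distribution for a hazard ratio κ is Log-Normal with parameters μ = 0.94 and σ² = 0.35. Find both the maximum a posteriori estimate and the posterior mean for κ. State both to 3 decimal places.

MAP = 1.804; posterior mean = 3.050

Mode = exp(μ − σ²) = exp(0.59) = 1.804.
Mean = exp(μ + σ²/2) = exp(1.115) = 3.050.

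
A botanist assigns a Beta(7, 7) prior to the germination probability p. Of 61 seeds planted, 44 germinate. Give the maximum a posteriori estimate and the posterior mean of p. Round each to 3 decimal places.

maximum a posteriori estimate = 0.685, posterior mean = 0.680

Posterior: Beta(7+44, 7+17) = Beta(51, 24).
Mode = (51−1)/(51+24−2) = 50/73 = 0.685.
Mean = 51/(51+24) = 51/75 = 0.680.
Left-skewed posterior ⇒ mean < mode.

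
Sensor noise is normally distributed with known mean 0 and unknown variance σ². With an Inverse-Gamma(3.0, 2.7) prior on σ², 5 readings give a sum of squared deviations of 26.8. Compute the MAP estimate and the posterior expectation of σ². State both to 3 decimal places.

Posterior: Inverse-Gamma(shape = 3.0+5/2 = 5.5, scale = 2.7+26.8/2 = 16.1).
Mode = β/(α+1) = 16.1/6.5 = 2.477.
Mean = β/(α−1) = 16.1/4.5 = 3.578.

MAP = 2.477, posterior mean = 3.578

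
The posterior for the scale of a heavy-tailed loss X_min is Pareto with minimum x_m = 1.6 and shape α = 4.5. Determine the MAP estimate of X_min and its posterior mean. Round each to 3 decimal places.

The Pareto density is strictly decreasing on [x_m, ∞), so the mode is x_m = 1.600.
Mean = α·x_m/(α−1) = 4.5·1.6/3.5 = 2.057.
Mean > mode: the posterior has a right tail.

X_min_MAP = 1.600, E[X_min|data] = 2.057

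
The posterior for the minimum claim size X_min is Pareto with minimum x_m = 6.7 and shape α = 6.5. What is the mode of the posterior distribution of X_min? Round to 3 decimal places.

The Pareto density is strictly decreasing on [x_m, ∞), so the mode is x_m = 6.700.
Mean = α·x_m/(α−1) = 6.5·6.7/5.5 = 7.918.
This is the posterior mode — the MAP estimate.

6.700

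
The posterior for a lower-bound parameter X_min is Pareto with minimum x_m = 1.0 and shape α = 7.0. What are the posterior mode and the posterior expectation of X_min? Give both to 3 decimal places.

The Pareto density is strictly decreasing on [x_m, ∞), so the mode is x_m = 1.000.
Mean = α·x_m/(α−1) = 7.0·1.0/6.0 = 1.167.

X_min_MAP = 1.000, E[X_min|data] = 1.167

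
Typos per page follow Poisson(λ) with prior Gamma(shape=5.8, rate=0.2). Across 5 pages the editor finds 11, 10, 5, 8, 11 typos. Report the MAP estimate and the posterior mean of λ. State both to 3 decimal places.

MAP: 9.577. Posterior mean: 9.769.

Σ counts = 45. Posterior: Gamma(shape = 5.8+45 = 50.8, rate = 0.2+5 = 5.2).
Mode = (α−1)/β = 49.8/5.2 = 9.577.
Mean = α/β = 50.8/5.2 = 9.769.
Right-skewed posterior ⇒ mode < mean.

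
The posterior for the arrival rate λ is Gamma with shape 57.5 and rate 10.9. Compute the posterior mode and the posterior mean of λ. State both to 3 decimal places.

λ_MAP = 5.183, E[λ|data] = 5.275

Mode = (α−1)/β = 56.5/10.9 = 5.183.
Mean = α/β = 57.5/10.9 = 5.275.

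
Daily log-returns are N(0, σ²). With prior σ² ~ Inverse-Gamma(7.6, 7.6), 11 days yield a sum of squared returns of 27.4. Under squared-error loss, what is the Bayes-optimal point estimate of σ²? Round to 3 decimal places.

Posterior: Inverse-Gamma(shape = 7.6+11/2 = 13.1, scale = 7.6+27.4/2 = 21.3).
Mode = β/(α+1) = 21.3/14.1 = 1.511.
Mean = β/(α−1) = 21.3/12.1 = 1.760.
Squared-error loss ⇒ the optimal estimator is the posterior mean.

1.760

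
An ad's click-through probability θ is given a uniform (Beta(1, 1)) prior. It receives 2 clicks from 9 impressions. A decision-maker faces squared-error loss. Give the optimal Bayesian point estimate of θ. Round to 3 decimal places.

0.273

Posterior: Beta(1+2, 1+7) = Beta(3, 8).
Mode = (3−1)/(3+8−2) = 2/9 = 0.222.
With a flat prior the MAP equals the MLE, 2/9.
Mean = 3/(3+8) = 3/11 = 0.273.
Squared-error loss ⇒ the optimal estimator is the posterior mean.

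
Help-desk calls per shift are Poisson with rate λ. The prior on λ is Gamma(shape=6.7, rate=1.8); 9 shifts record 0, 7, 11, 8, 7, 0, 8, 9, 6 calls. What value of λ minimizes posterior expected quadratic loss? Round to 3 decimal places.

Σ counts = 56. Posterior: Gamma(shape = 6.7+56 = 62.7, rate = 1.8+9 = 10.8).
Mode = (α−1)/β = 61.7/10.8 = 5.713.
Mean = α/β = 62.7/10.8 = 5.806.
Quadratic loss ⇒ the optimal estimator is the posterior mean.

5.806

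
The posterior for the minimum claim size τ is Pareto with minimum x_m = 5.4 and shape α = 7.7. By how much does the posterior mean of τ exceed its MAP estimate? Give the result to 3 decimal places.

0.806

The Pareto density is strictly decreasing on [x_m, ∞), so the mode is x_m = 5.400.
Mean = α·x_m/(α−1) = 7.7·5.4/6.7 = 6.206.
Difference = 6.206 − 5.400 = 0.806.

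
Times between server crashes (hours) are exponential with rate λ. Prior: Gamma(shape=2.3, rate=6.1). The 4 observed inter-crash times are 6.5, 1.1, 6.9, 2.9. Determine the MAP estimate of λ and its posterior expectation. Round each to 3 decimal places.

Σ times = 17.4. Posterior: Gamma(shape = 2.3+4 = 6.3, rate = 6.1+17.4 = 23.5).
Mode = (α−1)/β = 5.3/23.5 = 0.226.
Mean = α/β = 6.3/23.5 = 0.268.

MAP estimate = 0.226, posterior expectation = 0.268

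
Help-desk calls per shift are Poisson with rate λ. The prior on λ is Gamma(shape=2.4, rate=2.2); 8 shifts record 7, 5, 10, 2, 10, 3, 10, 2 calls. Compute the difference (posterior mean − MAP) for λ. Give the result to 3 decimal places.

Σ counts = 49. Posterior: Gamma(shape = 2.4+49 = 51.4, rate = 2.2+8 = 10.2).
Mode = (α−1)/β = 50.4/10.2 = 4.941.
Mean = α/β = 51.4/10.2 = 5.039.
Difference = 5.039 − 4.941 = 0.098.

0.098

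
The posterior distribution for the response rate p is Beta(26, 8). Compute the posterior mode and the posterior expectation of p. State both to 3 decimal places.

posterior mode = 0.781, posterior expectation = 0.765

Mode = (26−1)/(26+8−2) = 25/32 = 0.781.
Mean = 26/(26+8) = 26/34 = 0.765.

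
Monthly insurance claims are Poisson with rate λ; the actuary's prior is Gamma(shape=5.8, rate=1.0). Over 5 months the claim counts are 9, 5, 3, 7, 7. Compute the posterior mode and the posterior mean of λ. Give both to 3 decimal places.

λ_MAP = 5.967, E[λ|data] = 6.133

Σ counts = 31. Posterior: Gamma(shape = 5.8+31 = 36.8, rate = 1.0+5 = 6.0).
Mode = (α−1)/β = 35.8/6.0 = 5.967.
Mean = α/β = 36.8/6.0 = 6.133.
Mean > mode: the posterior has a right tail.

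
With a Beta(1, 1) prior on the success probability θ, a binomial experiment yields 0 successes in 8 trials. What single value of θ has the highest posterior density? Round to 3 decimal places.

Posterior: Beta(1+0, 1+8) = Beta(1, 9).
Since α = 1 ≤ 1 and β > 1, the Beta density is monotone decreasing on [0,1]; the mode is at 0.
Mean = 1/(1+9) = 0.100.
This is the posterior mode — the MAP estimate.

0.000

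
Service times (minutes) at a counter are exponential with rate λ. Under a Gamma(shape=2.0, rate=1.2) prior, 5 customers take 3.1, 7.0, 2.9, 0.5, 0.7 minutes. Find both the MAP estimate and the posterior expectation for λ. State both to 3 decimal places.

MAP estimate = 0.390, posterior expectation = 0.455

Σ times = 14.2. Posterior: Gamma(shape = 2.0+5 = 7.0, rate = 1.2+14.2 = 15.4).
Mode = (α−1)/β = 6.0/15.4 = 0.390.
Mean = α/β = 7.0/15.4 = 0.455.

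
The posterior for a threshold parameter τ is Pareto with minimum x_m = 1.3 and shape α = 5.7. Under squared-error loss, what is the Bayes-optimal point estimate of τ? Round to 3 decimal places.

1.577

The Pareto density is strictly decreasing on [x_m, ∞), so the mode is x_m = 1.300.
Mean = α·x_m/(α−1) = 5.7·1.3/4.7 = 1.577.
Squared-error loss ⇒ the optimal estimator is the posterior mean.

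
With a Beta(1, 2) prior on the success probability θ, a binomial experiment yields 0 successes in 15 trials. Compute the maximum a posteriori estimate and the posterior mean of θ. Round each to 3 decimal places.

MAP = 0.000; posterior mean = 0.056

Posterior: Beta(1+0, 2+15) = Beta(1, 17).
Since α = 1 ≤ 1 and β > 1, the Beta density is monotone decreasing on [0,1]; the mode is at 0.
Mean = 1/(1+17) = 0.056.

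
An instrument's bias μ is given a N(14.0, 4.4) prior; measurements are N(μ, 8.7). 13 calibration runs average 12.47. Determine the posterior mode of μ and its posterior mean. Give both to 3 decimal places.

Posterior for μ is Normal. Precision-weighted mean: (1/4.4·14.0 + 13/8.7·12.47) / (1/4.4 + 13/8.7) = 12.672.
A Normal posterior is symmetric, so mode = mean.

MAP = 12.672; posterior mean = 12.672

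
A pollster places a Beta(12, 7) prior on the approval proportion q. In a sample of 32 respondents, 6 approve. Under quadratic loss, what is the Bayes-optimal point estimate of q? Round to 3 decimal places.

Posterior: Beta(12+6, 7+26) = Beta(18, 33).
Mode = (18−1)/(18+33−2) = 17/49 = 0.347.
Mean = 18/(18+33) = 18/51 = 0.353.
Quadratic loss ⇒ the optimal estimator is the posterior mean.

0.353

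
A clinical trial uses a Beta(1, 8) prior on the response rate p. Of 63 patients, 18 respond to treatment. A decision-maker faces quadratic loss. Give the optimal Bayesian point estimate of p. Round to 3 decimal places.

0.264

Posterior: Beta(1+18, 8+45) = Beta(19, 53).
Mode = (19−1)/(19+53−2) = 18/70 = 0.257.
Mean = 19/(19+53) = 19/72 = 0.264.
Quadratic loss ⇒ the optimal estimator is the posterior mean.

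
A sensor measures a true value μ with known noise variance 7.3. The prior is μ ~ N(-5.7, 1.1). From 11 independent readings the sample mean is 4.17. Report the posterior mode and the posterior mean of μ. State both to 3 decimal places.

μ_MAP = 0.456, E[μ|data] = 0.456

Posterior for μ is Normal. Precision-weighted mean: (1/1.1·-5.7 + 11/7.3·4.17) / (1/1.1 + 11/7.3) = 0.456.
A Normal posterior is symmetric, so mode = mean.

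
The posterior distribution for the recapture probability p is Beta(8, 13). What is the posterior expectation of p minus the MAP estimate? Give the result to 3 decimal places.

0.013

Mode = (8−1)/(8+13−2) = 7/19 = 0.368.
Mean = 8/(8+13) = 8/21 = 0.381.
Difference = 0.381 − 0.368 = 0.013.
The posterior is right-skewed, so the mean exceeds the mode.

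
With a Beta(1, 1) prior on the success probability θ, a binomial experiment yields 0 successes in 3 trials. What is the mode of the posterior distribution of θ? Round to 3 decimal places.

Posterior: Beta(1+0, 1+3) = Beta(1, 4).
Since α = 1 ≤ 1 and β > 1, the Beta density is monotone decreasing on [0,1]; the mode is at 0.
Mean = 1/(1+4) = 0.200.
This is the posterior mode — the MAP estimate.

0.000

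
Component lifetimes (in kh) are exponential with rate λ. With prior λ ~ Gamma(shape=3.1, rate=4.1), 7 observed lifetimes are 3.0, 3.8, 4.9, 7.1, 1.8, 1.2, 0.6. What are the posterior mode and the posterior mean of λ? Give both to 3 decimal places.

Σ times = 22.4. Posterior: Gamma(shape = 3.1+7 = 10.1, rate = 4.1+22.4 = 26.5).
Mode = (α−1)/β = 9.1/26.5 = 0.343.
Mean = α/β = 10.1/26.5 = 0.381.
Mean > mode: the posterior has a right tail.

posterior mode = 0.343, posterior mean = 0.381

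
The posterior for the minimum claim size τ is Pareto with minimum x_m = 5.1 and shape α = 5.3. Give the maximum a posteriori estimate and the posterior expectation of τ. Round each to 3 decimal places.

MAP: 5.100. Posterior mean: 6.286.

The Pareto density is strictly decreasing on [x_m, ∞), so the mode is x_m = 5.100.
Mean = α·x_m/(α−1) = 5.3·5.1/4.3 = 6.286.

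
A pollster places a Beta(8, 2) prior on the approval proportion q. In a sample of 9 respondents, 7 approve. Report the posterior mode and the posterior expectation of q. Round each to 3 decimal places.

q_MAP = 0.824, E[q|data] = 0.789

Posterior: Beta(8+7, 2+2) = Beta(15, 4).
Mode = (15−1)/(15+4−2) = 14/17 = 0.824.
Mean = 15/(15+4) = 15/19 = 0.789.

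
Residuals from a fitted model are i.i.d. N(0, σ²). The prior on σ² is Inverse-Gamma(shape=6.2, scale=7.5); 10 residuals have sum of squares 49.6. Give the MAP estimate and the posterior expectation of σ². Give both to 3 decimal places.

MAP estimate = 2.648, posterior expectation = 3.167

Posterior: Inverse-Gamma(shape = 6.2+10/2 = 11.2, scale = 7.5+49.6/2 = 32.3).
Mode = β/(α+1) = 32.3/12.2 = 2.648.
Mean = β/(α−1) = 32.3/10.2 = 3.167.
Right-skewed posterior ⇒ mode < mean.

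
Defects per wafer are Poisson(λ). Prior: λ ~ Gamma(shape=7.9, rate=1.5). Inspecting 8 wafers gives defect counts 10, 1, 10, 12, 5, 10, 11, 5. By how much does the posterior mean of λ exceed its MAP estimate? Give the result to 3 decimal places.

0.105

Σ counts = 64. Posterior: Gamma(shape = 7.9+64 = 71.9, rate = 1.5+8 = 9.5).
Mode = (α−1)/β = 70.9/9.5 = 7.463.
Mean = α/β = 71.9/9.5 = 7.568.
Difference = 7.568 − 7.463 = 0.105.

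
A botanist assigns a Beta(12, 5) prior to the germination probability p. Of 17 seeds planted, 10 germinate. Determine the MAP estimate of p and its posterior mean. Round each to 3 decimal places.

p_MAP = 0.656, E[p|data] = 0.647

Posterior: Beta(12+10, 5+7) = Beta(22, 12).
Mode = (22−1)/(22+12−2) = 21/32 = 0.656.
Mean = 22/(22+12) = 22/34 = 0.647.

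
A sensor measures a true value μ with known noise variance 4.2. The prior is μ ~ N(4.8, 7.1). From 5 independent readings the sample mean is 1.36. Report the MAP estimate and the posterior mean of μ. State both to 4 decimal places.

Posterior for μ is Normal. Precision-weighted mean: (1/7.1·4.8 + 5/4.2·1.36) / (1/7.1 + 5/4.2) = 1.7239.
A Normal posterior is symmetric, so mode = mean.

MAP = 1.7239, posterior mean = 1.7239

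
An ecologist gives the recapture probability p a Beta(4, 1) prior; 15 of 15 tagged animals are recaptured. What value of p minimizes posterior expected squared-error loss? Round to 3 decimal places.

Posterior: Beta(4+15, 1+0) = Beta(19, 1).
Since β = 1 ≤ 1 and α > 1, the Beta density is monotone increasing on [0,1]; the mode is at 1.
Mean = 19/(19+1) = 0.950.
Squared-error loss ⇒ the optimal estimator is the posterior mean.

0.950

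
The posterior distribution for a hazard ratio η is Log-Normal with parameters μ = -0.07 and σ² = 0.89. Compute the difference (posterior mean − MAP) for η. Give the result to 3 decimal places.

Mode = exp(μ − σ²) = exp(-0.96) = 0.383.
Mean = exp(μ + σ²/2) = exp(0.375) = 1.455.
Difference = 1.455 − 0.383 = 1.072.

1.072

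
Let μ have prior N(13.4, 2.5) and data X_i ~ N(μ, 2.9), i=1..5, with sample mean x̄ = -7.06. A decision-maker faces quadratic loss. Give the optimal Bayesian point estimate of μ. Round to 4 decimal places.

Posterior for μ is Normal. Precision-weighted mean: (1/2.5·13.4 + 5/2.9·-7.06) / (1/2.5 + 5/2.9) = -3.2071.
A Normal posterior is symmetric, so mode = mean.
Quadratic loss ⇒ the optimal estimator is the posterior mean.

-3.2071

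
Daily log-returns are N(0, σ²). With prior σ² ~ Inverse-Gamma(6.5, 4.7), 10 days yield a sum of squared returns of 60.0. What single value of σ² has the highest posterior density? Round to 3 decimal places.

2.776

Posterior: Inverse-Gamma(shape = 6.5+10/2 = 11.5, scale = 4.7+60.0/2 = 34.7).
Mode = β/(α+1) = 34.7/12.5 = 2.776.
Mean = β/(α−1) = 34.7/10.5 = 3.305.
This is the posterior mode — the MAP estimate.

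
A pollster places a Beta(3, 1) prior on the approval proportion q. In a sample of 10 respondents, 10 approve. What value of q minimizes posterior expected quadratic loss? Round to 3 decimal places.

0.929

Posterior: Beta(3+10, 1+0) = Beta(13, 1).
Since β = 1 ≤ 1 and α > 1, the Beta density is monotone increasing on [0,1]; the mode is at 1.
Mean = 13/(13+1) = 0.929.
Quadratic loss ⇒ the optimal estimator is the posterior mean.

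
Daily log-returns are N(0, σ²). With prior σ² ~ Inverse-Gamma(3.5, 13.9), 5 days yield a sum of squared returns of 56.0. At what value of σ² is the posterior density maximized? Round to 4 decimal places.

Posterior: Inverse-Gamma(shape = 3.5+5/2 = 6.0, scale = 13.9+56.0/2 = 41.9).
Mode = β/(α+1) = 41.9/7.0 = 5.9857.
Mean = β/(α−1) = 41.9/5.0 = 8.3800.
This is the posterior mode — the MAP estimate.

5.9857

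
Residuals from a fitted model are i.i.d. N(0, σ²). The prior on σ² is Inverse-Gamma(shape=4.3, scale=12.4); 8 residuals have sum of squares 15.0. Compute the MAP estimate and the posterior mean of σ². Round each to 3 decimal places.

Posterior: Inverse-Gamma(shape = 4.3+8/2 = 8.3, scale = 12.4+15.0/2 = 19.9).
Mode = β/(α+1) = 19.9/9.3 = 2.140.
Mean = β/(α−1) = 19.9/7.3 = 2.726.
Right-skewed posterior ⇒ mode < mean.

σ²_MAP = 2.140, E[σ²|data] = 2.726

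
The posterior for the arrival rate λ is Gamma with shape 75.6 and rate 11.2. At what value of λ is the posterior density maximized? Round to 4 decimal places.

Mode = (α−1)/β = 74.6/11.2 = 6.6607.
Mean = α/β = 75.6/11.2 = 6.7500.
This is the posterior mode — the MAP estimate.

6.6607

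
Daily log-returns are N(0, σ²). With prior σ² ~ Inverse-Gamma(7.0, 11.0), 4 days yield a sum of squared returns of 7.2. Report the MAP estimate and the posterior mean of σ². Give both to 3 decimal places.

MAP = 1.460; posterior mean = 1.825

Posterior: Inverse-Gamma(shape = 7.0+4/2 = 9.0, scale = 11.0+7.2/2 = 14.6).
Mode = β/(α+1) = 14.6/10.0 = 1.460.
Mean = β/(α−1) = 14.6/8.0 = 1.825.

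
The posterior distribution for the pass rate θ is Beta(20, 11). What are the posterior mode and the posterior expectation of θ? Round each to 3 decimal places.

Mode = (20−1)/(20+11−2) = 19/29 = 0.655.
Mean = 20/(20+11) = 20/31 = 0.645.
The mean is pulled below the mode by the posterior's left skew.

MAP: 0.655. Posterior mean: 0.645.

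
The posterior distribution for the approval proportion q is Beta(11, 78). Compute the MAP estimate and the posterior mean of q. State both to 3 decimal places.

MAP = 0.115; posterior mean = 0.124

Mode = (11−1)/(11+78−2) = 10/87 = 0.115.
Mean = 11/(11+78) = 11/89 = 0.124.
Mean > mode: the posterior has a right tail.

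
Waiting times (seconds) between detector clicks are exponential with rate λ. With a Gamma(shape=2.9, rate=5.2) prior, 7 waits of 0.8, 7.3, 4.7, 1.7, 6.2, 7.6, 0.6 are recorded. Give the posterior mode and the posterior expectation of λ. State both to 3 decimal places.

Σ times = 28.9. Posterior: Gamma(shape = 2.9+7 = 9.9, rate = 5.2+28.9 = 34.1).
Mode = (α−1)/β = 8.9/34.1 = 0.261.
Mean = α/β = 9.9/34.1 = 0.290.

MAP: 0.261. Posterior mean: 0.290.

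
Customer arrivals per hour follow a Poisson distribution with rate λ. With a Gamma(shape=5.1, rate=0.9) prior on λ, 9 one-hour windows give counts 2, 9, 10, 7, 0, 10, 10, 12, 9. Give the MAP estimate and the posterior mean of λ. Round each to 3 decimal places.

Σ counts = 69. Posterior: Gamma(shape = 5.1+69 = 74.1, rate = 0.9+9 = 9.9).
Mode = (α−1)/β = 73.1/9.9 = 7.384.
Mean = α/β = 74.1/9.9 = 7.485.
The posterior is right-skewed, so the mean exceeds the mode.

MAP estimate = 7.384, posterior mean = 7.485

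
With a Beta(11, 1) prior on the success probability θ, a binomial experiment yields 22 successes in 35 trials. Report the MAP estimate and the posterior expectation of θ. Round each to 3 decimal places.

Posterior: Beta(11+22, 1+13) = Beta(33, 14).
Mode = (33−1)/(33+14−2) = 32/45 = 0.711.
Mean = 33/(33+14) = 33/47 = 0.702.

MAP = 0.711, posterior mean = 0.702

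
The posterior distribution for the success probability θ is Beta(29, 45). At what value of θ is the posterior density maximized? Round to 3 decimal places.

0.389

Mode = (29−1)/(29+45−2) = 28/72 = 0.389.
Mean = 29/(29+45) = 29/74 = 0.392.
This is the posterior mode — the MAP estimate.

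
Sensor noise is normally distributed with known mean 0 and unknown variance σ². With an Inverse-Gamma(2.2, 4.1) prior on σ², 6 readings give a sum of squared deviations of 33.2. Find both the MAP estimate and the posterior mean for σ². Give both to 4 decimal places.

σ²_MAP = 3.3387, E[σ²|data] = 4.9286

Posterior: Inverse-Gamma(shape = 2.2+6/2 = 5.2, scale = 4.1+33.2/2 = 20.7).
Mode = β/(α+1) = 20.7/6.2 = 3.3387.
Mean = β/(α−1) = 20.7/4.2 = 4.9286.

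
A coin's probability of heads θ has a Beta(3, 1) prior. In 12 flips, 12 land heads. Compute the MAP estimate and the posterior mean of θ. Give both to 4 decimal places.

Posterior: Beta(3+12, 1+0) = Beta(15, 1).
Since β = 1 ≤ 1 and α > 1, the Beta density is monotone increasing on [0,1]; the mode is at 1.
Mean = 15/(15+1) = 0.9375.

MAP = 1.0000; posterior mean = 0.9375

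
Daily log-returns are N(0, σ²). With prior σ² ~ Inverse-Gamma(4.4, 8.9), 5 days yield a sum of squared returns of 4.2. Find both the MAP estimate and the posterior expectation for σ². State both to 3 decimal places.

MAP = 1.392; posterior mean = 1.864

Posterior: Inverse-Gamma(shape = 4.4+5/2 = 6.9, scale = 8.9+4.2/2 = 11.0).
Mode = β/(α+1) = 11.0/7.9 = 1.392.
Mean = β/(α−1) = 11.0/5.9 = 1.864.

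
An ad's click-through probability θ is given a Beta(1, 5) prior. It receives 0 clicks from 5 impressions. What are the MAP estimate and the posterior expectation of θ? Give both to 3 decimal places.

θ_MAP = 0.000, E[θ|data] = 0.091

Posterior: Beta(1+0, 5+5) = Beta(1, 10).
Since α = 1 ≤ 1 and β > 1, the Beta density is monotone decreasing on [0,1]; the mode is at 0.
Mean = 1/(1+10) = 0.091.
The mean is pulled above the mode by the posterior's right skew.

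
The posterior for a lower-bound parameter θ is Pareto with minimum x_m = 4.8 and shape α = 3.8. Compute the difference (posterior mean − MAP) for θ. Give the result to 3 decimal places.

1.714

The Pareto density is strictly decreasing on [x_m, ∞), so the mode is x_m = 4.800.
Mean = α·x_m/(α−1) = 3.8·4.8/2.8 = 6.514.
Difference = 6.514 − 4.800 = 1.714.
Right-skewed posterior ⇒ mode < mean.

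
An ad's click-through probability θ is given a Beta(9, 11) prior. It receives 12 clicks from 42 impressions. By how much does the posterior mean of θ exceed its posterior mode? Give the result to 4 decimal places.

0.0054

Posterior: Beta(9+12, 11+30) = Beta(21, 41).
Mode = (21−1)/(21+41−2) = 20/60 = 0.3333.
Mean = 21/(21+41) = 21/62 = 0.3387.
Difference = 0.3387 − 0.3333 = 0.0054.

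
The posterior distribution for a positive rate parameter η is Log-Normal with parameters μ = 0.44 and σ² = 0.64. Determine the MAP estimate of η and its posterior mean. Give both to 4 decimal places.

MAP = 0.8187; posterior mean = 2.1383

Mode = exp(μ − σ²) = exp(-0.20) = 0.8187.
Mean = exp(μ + σ²/2) = exp(0.760) = 2.1383.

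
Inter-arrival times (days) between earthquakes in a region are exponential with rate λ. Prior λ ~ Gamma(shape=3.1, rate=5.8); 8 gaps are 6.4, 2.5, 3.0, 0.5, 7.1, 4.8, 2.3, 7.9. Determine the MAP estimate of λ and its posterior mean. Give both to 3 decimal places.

MAP estimate = 0.251, posterior mean = 0.275

Σ times = 34.5. Posterior: Gamma(shape = 3.1+8 = 11.1, rate = 5.8+34.5 = 40.3).
Mode = (α−1)/β = 10.1/40.3 = 0.251.
Mean = α/β = 11.1/40.3 = 0.275.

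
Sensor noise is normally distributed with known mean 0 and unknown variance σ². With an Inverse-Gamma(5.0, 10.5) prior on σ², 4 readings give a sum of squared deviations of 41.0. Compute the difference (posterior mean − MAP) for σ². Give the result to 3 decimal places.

Posterior: Inverse-Gamma(shape = 5.0+4/2 = 7.0, scale = 10.5+41.0/2 = 31.0).
Mode = β/(α+1) = 31.0/8.0 = 3.875.
Mean = β/(α−1) = 31.0/6.0 = 5.167.
Difference = 5.167 − 3.875 = 1.292.
Mean > mode: the posterior has a right tail.

1.292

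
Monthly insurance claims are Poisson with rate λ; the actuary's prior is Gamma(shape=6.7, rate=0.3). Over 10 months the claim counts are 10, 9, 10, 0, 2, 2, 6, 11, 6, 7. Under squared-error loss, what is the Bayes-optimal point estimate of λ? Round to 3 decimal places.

6.767

Σ counts = 63. Posterior: Gamma(shape = 6.7+63 = 69.7, rate = 0.3+10 = 10.3).
Mode = (α−1)/β = 68.7/10.3 = 6.670.
Mean = α/β = 69.7/10.3 = 6.767.
Squared-error loss ⇒ the optimal estimator is the posterior mean.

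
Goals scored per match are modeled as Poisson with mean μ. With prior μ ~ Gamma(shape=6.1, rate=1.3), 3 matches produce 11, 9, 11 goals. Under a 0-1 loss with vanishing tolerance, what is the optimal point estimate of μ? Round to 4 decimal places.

Σ counts = 31. Posterior: Gamma(shape = 6.1+31 = 37.1, rate = 1.3+3 = 4.3).
Mode = (α−1)/β = 36.1/4.3 = 8.3953.
Mean = α/β = 37.1/4.3 = 8.6279.
This is the posterior mode — the MAP estimate.

8.3953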